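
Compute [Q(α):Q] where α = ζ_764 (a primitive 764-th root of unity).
[Q(α):Q] = 380

The minimal polynomial of ζ_764 over Q is the 764-th cyclotomic polynomial Φ_764(x), which is irreducible over Q and has degree φ(764) = 380. Hence [Q(α):Q] = φ(764) = 380.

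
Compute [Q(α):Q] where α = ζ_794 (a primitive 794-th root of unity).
[Q(α):Q] = 396

The minimal polynomial of ζ_794 over Q is the 794-th cyclotomic polynomial Φ_794(x), which is irreducible over Q and has degree φ(794) = 396. Hence [Q(α):Q] = φ(794) = 396.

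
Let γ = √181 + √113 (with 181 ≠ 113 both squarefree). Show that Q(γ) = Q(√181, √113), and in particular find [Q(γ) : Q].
[Q(γ) : Q] = 4 (equivalently, Q(γ) = Q(√181, √113))

Obviously Q(γ) ⊆ Q(√181, √113), and [Q(√181, √113):Q] = 4 (since 181, 113 are distinct squarefree integers > 1 with 20453 not a perfect square). To show equality we compute the minimal polynomial of γ. From γ = √181 + √113: γ^2 = 181 + 2√(20453) + 113 = 294 + 2√(20453), so γ^2 - 294 = 2√(20453); squaring, (γ^2 - 294)^2 = 4·20453, i.e. γ^4 - 588γ^2 + 86436 - 81812 = 0, i.e. γ^4 - 588γ^2 + 4624 = 0. So γ is a root of x^4 - 588x^2 + 4624. This polynomial is irreducible over Q: it has no rational root (each ±√181 ± √113 is irrational), and any factorization into two quadratics over Q would force √(20453) ∈ Q (pairing opposite roots) or √181, √113 ∈ Q (other pairings), all impossible. Hence [Q(γ):Q] = 4 = [Q(√181, √113):Q], so Q(γ) = Q(√181, √113).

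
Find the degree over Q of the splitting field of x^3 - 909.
[K : Q] = 6

The roots of x^3 - 909 are ∛909, ω∛909, ω^2∛909 where ω = e^(2πi/3) is a primitive cube root of unity, so K = Q(∛909, ω). Now [Q(∛909):Q] = 3 (since 909 is not a perfect cube, x^3 - 909 is irreducible) and [Q(ω):Q] = 2. Both 2 and 3 divide [K:Q], and [K:Q] ≤ 3·2 = 6, so [K:Q] = 6. (Equivalently: Q(∛909) ⊂ R but ω ∉ R, so [K : Q(∛909)] = 2.)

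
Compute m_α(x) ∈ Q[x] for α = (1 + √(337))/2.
m_α(x) = x^2 - x - 84

From 2α - 1 = √(337), squaring gives (2α - 1)^2 = 337, i.e. 4α^2 - 4α + 1 = 337, so α^2 - α + (1 - 337)/4 = 0. Since 337 ≡ 1 (mod 4), (1 - 337)/4 = -84 ∈ Z. The polynomial x^2 - x - 84 has discriminant 1 - 4·(-84) = 337, which is not a perfect square in Q (d = 337 is squarefree and ≠ 1), so x^2 - x - 84 is irreducible over Q. It is the minimal polynomial of α.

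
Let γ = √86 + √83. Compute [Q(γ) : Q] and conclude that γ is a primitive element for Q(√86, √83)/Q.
[Q(γ) : Q] = 4 (equivalently, Q(γ) = Q(√86, √83))

Obviously Q(γ) ⊆ Q(√86, √83), and [Q(√86, √83):Q] = 4 (since 86, 83 are distinct squarefree integers > 1 with 7138 not a perfect square). To show equality we compute the minimal polynomial of γ. From γ = √86 + √83: γ^2 = 86 + 2√(7138) + 83 = 169 + 2√(7138), so γ^2 - 169 = 2√(7138); squaring, (γ^2 - 169)^2 = 4·7138, i.e. γ^4 - 338γ^2 + 28561 - 28552 = 0, i.e. γ^4 - 338γ^2 + 9 = 0. So γ is a root of x^4 - 338x^2 + 9. This polynomial is irreducible over Q: it has no rational root (each ±√86 ± √83 is irrational), and any factorization into two quadratics over Q would force √(7138) ∈ Q (pairing opposite roots) or √86, √83 ∈ Q (other pairings), all impossible. Hence [Q(γ):Q] = 4 = [Q(√86, √83):Q], so Q(γ) = Q(√86, √83).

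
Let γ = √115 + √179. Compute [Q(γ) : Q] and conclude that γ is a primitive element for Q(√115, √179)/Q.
[Q(γ) : Q] = 4 (equivalently, Q(γ) = Q(√115, √179))

Obviously Q(γ) ⊆ Q(√115, √179), and [Q(√115, √179):Q] = 4 (since 115, 179 are distinct squarefree integers > 1 with 20585 not a perfect square). To show equality we compute the minimal polynomial of γ. From γ = √115 + √179: γ^2 = 115 + 2√(20585) + 179 = 294 + 2√(20585), so γ^2 - 294 = 2√(20585); squaring, (γ^2 - 294)^2 = 4·20585, i.e. γ^4 - 588γ^2 + 86436 - 82340 = 0, i.e. γ^4 - 588γ^2 + 4096 = 0. So γ is a root of x^4 - 588x^2 + 4096. This polynomial is irreducible over Q: it has no rational root (each ±√115 ± √179 is irrational), and any factorization into two quadratics over Q would force √(20585) ∈ Q (pairing opposite roots) or √115, √179 ∈ Q (other pairings), all impossible. Hence [Q(γ):Q] = 4 = [Q(√115, √179):Q], so Q(γ) = Q(√115, √179).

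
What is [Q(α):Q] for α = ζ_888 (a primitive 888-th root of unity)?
[Q(α):Q] = 288

The minimal polynomial of ζ_888 over Q is the 888-th cyclotomic polynomial Φ_888(x), which is irreducible over Q and has degree φ(888) = 288. Hence [Q(α):Q] = φ(888) = 288.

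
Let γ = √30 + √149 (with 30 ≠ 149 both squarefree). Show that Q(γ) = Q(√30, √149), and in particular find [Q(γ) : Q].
[Q(γ) : Q] = 4 (equivalently, Q(γ) = Q(√30, √149))

Obviously Q(γ) ⊆ Q(√30, √149), and [Q(√30, √149):Q] = 4 (since 30, 149 are distinct squarefree integers > 1 with 4470 not a perfect square). To show equality we compute the minimal polynomial of γ. From γ = √30 + √149: γ^2 = 30 + 2√(4470) + 149 = 179 + 2√(4470), so γ^2 - 179 = 2√(4470); squaring, (γ^2 - 179)^2 = 4·4470, i.e. γ^4 - 358γ^2 + 32041 - 17880 = 0, i.e. γ^4 - 358γ^2 + 14161 = 0. So γ is a root of x^4 - 358x^2 + 14161. This polynomial is irreducible over Q: it has no rational root (each ±√30 ± √149 is irrational), and any factorization into two quadratics over Q would force √(4470) ∈ Q (pairing opposite roots) or √30, √149 ∈ Q (other pairings), all impossible. Hence [Q(γ):Q] = 4 = [Q(√30, √149):Q], so Q(γ) = Q(√30, √149).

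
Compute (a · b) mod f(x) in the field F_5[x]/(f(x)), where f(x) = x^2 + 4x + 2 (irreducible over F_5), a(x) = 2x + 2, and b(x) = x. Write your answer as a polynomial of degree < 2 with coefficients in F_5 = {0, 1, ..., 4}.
a · b ≡ 4x + 1 (mod f(x))

Multiply in F_5[x]: a(x)·b(x) = (2x + 2)·(x) = 2x^2 + 2x. This has degree ≥ 2, so divide by f(x) over F_5: 2x^2 + 2x = (2)·(x^2 + 4x + 2) + (4x + 1). Hence a·b ≡ 4x + 1 (mod f). (F_5[x]/(f) is a field with 5^2 = 25 elements since f is irreducible of degree 2.)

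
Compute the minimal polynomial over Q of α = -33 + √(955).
m_α(x) = x^2 + 66x + 134

From α + 33 = √(955), squaring gives (α + 33)^2 = 955, i.e. α^2 + 66α + 1089 = 955, so α^2 + 66α + 134 = 0. The discriminant of x^2 + 66x + 134 is (66)^2 - 4·(134) = 4356 - 536 = 3820, and 4·(955) is not a perfect square in Q since 955 is squarefree and ≠ 1. Hence x^2 + 66x + 134 is irreducible over Q and is the minimal polynomial of α.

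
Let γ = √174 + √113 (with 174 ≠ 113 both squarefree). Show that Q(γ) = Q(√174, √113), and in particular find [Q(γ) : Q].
[Q(γ) : Q] = 4 (equivalently, Q(γ) = Q(√174, √113))

Obviously Q(γ) ⊆ Q(√174, √113), and [Q(√174, √113):Q] = 4 (since 174, 113 are distinct squarefree integers > 1 with 19662 not a perfect square). To show equality we compute the minimal polynomial of γ. From γ = √174 + √113: γ^2 = 174 + 2√(19662) + 113 = 287 + 2√(19662), so γ^2 - 287 = 2√(19662); squaring, (γ^2 - 287)^2 = 4·19662, i.e. γ^4 - 574γ^2 + 82369 - 78648 = 0, i.e. γ^4 - 574γ^2 + 3721 = 0. So γ is a root of x^4 - 574x^2 + 3721. This polynomial is irreducible over Q: it has no rational root (each ±√174 ± √113 is irrational), and any factorization into two quadratics over Q would force √(19662) ∈ Q (pairing opposite roots) or √174, √113 ∈ Q (other pairings), all impossible. Hence [Q(γ):Q] = 4 = [Q(√174, √113):Q], so Q(γ) = Q(√174, √113).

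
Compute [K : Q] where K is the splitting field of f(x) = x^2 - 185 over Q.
[K : Q] = 2

f(x) = x^2 - 185 factors as (x - √185)(x + √185). The splitting field is K = Q(√185). Since 185 is squarefree and > 1, it is not a perfect square, so x^2 - 185 is irreducible over Q and [Q(√185) : Q] = 2. Hence [K : Q] = 2.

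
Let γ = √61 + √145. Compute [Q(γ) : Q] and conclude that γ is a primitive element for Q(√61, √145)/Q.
[Q(γ) : Q] = 4 (equivalently, Q(γ) = Q(√61, √145))

Obviously Q(γ) ⊆ Q(√61, √145), and [Q(√61, √145):Q] = 4 (since 61, 145 are distinct squarefree integers > 1 with 8845 not a perfect square). To show equality we compute the minimal polynomial of γ. From γ = √61 + √145: γ^2 = 61 + 2√(8845) + 145 = 206 + 2√(8845), so γ^2 - 206 = 2√(8845); squaring, (γ^2 - 206)^2 = 4·8845, i.e. γ^4 - 412γ^2 + 42436 - 35380 = 0, i.e. γ^4 - 412γ^2 + 7056 = 0. So γ is a root of x^4 - 412x^2 + 7056. This polynomial is irreducible over Q: it has no rational root (each ±√61 ± √145 is irrational), and any factorization into two quadratics over Q would force √(8845) ∈ Q (pairing opposite roots) or √61, √145 ∈ Q (other pairings), all impossible. Hence [Q(γ):Q] = 4 = [Q(√61, √145):Q], so Q(γ) = Q(√61, √145).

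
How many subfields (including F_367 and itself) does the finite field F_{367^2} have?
F_{367^2} has 2 subfields

The subfields of F_{p^n} are exactly the fields F_{p^d} for d | n (each is the fixed field of the unique index-d subgroup of Gal(F_{p^n}/F_p) ≅ Z/nZ). The divisors of n = 2 are {1, 2}, giving 2 subfields: F_{367^1}, F_{367^2}.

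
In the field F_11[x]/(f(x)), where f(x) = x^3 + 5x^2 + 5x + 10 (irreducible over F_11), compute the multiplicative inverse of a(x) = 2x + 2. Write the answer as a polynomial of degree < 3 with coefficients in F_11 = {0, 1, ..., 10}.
a(x)^(-1) ≡ 3x^2 + x + 3 (mod f(x))

Since f is irreducible over F_11, F_11[x]/(f) is a field and a(x) ≠ 0 has an inverse. Apply the extended Euclidean algorithm to f(x) and a(x) in F_11[x]: f(x) = (6x^2 + 2x + 6)·a(x) + (9). The last nonzero remainder is the constant 9 = gcd(f, a) in F_11. Back-substituting through the division chain expresses 9 = s(x)·a(x) + t(x)·f(x) with s(x) ≡ 5x^2 + 9x + 5 (mod f), so (5x^2 + 9x + 5)·a(x) ≡ 9 (mod f). Multiplying by 9^(-1) ≡ 5 in F_11 gives a(x)^(-1) ≡ 5·(5x^2 + 9x + 5) ≡ 3x^2 + x + 3 (mod f). Check: (2x + 2)·(3x^2 + x + 3) = 6x^3 + 8x^2 + 8x + 6 ≡ 1 (mod x^3 + 5x^2 + 5x + 10).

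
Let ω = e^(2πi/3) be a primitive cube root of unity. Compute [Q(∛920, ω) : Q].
[Q(∛920, ω) : Q] = 6

[Q(∛920):Q] = 3 (min poly x^3 - 920, irreducible since 920 is not a perfect cube). [Q(ω):Q] = 2 (min poly x^2 + x + 1). Since Q(∛920) ⊂ R and ω ∉ R, we have ω ∉ Q(∛920), so x^2 + x + 1 remains irreducible over Q(∛920) and [Q(∛920, ω) : Q(∛920)] = 2. By the tower law, [Q(∛920, ω) : Q] = 3 · 2 = 6. (In fact Q(∛920, ω) is the splitting field of x^3 - 920 over Q.)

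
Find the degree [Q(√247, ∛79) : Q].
[Q(√247, ∛79) : Q] = 6

Let L = Q(√247, ∛79). Since Q(√247) ⊂ L and [Q(√247):Q] = 2, the tower law gives 2 | [L:Q]. Likewise Q(∛79) ⊂ L with [Q(∛79):Q] = 3 (because 79 is not a perfect cube), so 3 | [L:Q]. As gcd(2,3) = 1, [L:Q] is divisible by 6. Conversely L is generated over Q by √247 and ∛79, so [L:Q] ≤ 2·3 = 6. Therefore [Q(√247, ∛79) : Q] = 6.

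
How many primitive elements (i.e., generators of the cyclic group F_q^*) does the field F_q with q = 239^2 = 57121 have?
There are φ(57120) = 12288 primitive elements

F_q^* is cyclic of order q - 1 = 57120. A cyclic group of order m has exactly φ(m) generators. Here m = 57120 = 2^5 · 3 · 5 · 7 · 17, so the number of primitive elements is φ(57120) = 12288.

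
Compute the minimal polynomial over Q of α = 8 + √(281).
m_α(x) = x^2 - 16x - 217

From α - 8 = √(281), squaring gives (α - 8)^2 = 281, i.e. α^2 - 16α + 64 = 281, so α^2 - 16α - 217 = 0. The discriminant of x^2 - 16x - 217 is (-16)^2 - 4·(-217) = 256 + 868 = 1124, and 4·(281) is not a perfect square in Q since 281 is squarefree and ≠ 1. Hence x^2 - 16x - 217 is irreducible over Q and is the minimal polynomial of α.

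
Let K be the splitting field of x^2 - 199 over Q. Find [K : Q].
[K : Q] = 2

f(x) = x^2 - 199 factors as (x - √199)(x + √199). The splitting field is K = Q(√199). Since 199 is squarefree and > 1, it is not a perfect square, so x^2 - 199 is irreducible over Q and [Q(√199) : Q] = 2. Hence [K : Q] = 2.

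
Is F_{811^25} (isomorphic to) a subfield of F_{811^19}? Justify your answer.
No: F_{811^25} is not a subfield of F_{811^19}

F_{p^m} embeds in F_{p^n} iff m | n. Here 25 ∤ 19 (since 19 = 0·25 + 19 with remainder 19 ≠ 0), so F_{811^25} is not a subfield of F_{811^19}. Equivalently: if it were, the tower law would give 25 = [F_{811^25}:F_811] dividing [F_{811^19}:F_811] = 19, contradiction.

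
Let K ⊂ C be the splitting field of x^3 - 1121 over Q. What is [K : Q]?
[K : Q] = 6

The roots of x^3 - 1121 are ∛1121, ω∛1121, ω^2∛1121 where ω = e^(2πi/3) is a primitive cube root of unity, so K = Q(∛1121, ω). Now [Q(∛1121):Q] = 3 (since 1121 is not a perfect cube, x^3 - 1121 is irreducible) and [Q(ω):Q] = 2. Both 2 and 3 divide [K:Q], and [K:Q] ≤ 3·2 = 6, so [K:Q] = 6. (Equivalently: Q(∛1121) ⊂ R but ω ∉ R, so [K : Q(∛1121)] = 2.)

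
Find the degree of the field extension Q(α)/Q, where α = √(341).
[Q(α):Q] = 2

[Q(α):Q] equals the degree of the minimal polynomial of α. Here α^2 = 341 and x^2 - 341 is irreducible (d = 341 is squarefree, ≠ 1, hence not a square), so deg(m_α) = 2. Thus [Q(α):Q] = 2.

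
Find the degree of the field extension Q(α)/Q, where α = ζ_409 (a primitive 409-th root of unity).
[Q(α):Q] = 408

The minimal polynomial of ζ_409 over Q is the 409-th cyclotomic polynomial Φ_409(x), which is irreducible over Q and has degree φ(409) = 408. Hence [Q(α):Q] = φ(409) = 408.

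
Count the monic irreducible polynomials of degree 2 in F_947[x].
There are 447931 monic irreducible polynomials of degree 2 over F_947

Each element of F_{947^2} that lies in no proper subfield is a root of exactly one monic irreducible of degree 2 over F_947, and each such polynomial has 2 distinct roots in F_{947^2}. By Möbius inversion the count is N_947(2) = (1/2) Σ_{d|2} μ(2/d) · 947^d = (1/2)(μ(2)·947^1 + μ(1)·947^2) = 895862/2 = 447931.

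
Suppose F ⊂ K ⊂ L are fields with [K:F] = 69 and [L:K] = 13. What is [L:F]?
[L:F] = 897

The tower law says that for any tower of field extensions F ⊂ K ⊂ L with finite degrees, [L:F] = [L:K] · [K:F]. Here this gives [L:F] = 13 · 69 = 897.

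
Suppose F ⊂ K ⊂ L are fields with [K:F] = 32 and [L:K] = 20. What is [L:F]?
[L:F] = 640

The tower law says that for any tower of field extensions F ⊂ K ⊂ L with finite degrees, [L:F] = [L:K] · [K:F]. Here this gives [L:F] = 20 · 32 = 640.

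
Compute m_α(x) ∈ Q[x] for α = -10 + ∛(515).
m_α(x) = x^3 + 30x^2 + 300x + 485

Set β = α + 10 = ∛(515), so β^3 = 515. Then (α + 10)^3 - 515 = 0, i.e. α is a root of g(x) = (x + 10)^3 - 515 = x^3 + 30x^2 + 300x + 485. Since g(x) = h(x + 10) where h(x) = x^3 - 515, and h is irreducible over Q (because 515 is not a perfect cube, so h has no rational root, and a monic cubic with no rational root is irreducible), g is also irreducible (irreducibility is preserved under the substitution x → x + 10). Hence m_α(x) = x^3 + 30x^2 + 300x + 485.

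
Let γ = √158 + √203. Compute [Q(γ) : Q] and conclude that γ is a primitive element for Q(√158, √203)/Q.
[Q(γ) : Q] = 4 (equivalently, Q(γ) = Q(√158, √203))

Obviously Q(γ) ⊆ Q(√158, √203), and [Q(√158, √203):Q] = 4 (since 158, 203 are distinct squarefree integers > 1 with 32074 not a perfect square). To show equality we compute the minimal polynomial of γ. From γ = √158 + √203: γ^2 = 158 + 2√(32074) + 203 = 361 + 2√(32074), so γ^2 - 361 = 2√(32074); squaring, (γ^2 - 361)^2 = 4·32074, i.e. γ^4 - 722γ^2 + 130321 - 128296 = 0, i.e. γ^4 - 722γ^2 + 2025 = 0. So γ is a root of x^4 - 722x^2 + 2025. This polynomial is irreducible over Q: it has no rational root (each ±√158 ± √203 is irrational), and any factorization into two quadratics over Q would force √(32074) ∈ Q (pairing opposite roots) or √158, √203 ∈ Q (other pairings), all impossible. Hence [Q(γ):Q] = 4 = [Q(√158, √203):Q], so Q(γ) = Q(√158, √203).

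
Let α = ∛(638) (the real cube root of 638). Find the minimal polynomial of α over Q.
m_α(x) = x^3 - 638

α satisfies α^3 = 638, so x^3 - 638 annihilates α. By the rational root test, a rational root p/q (in lowest terms) of x^3 - 638 would satisfy p^3 = 638 q^3, forcing q = 1 and p^3 = 638; but 638 is not a perfect cube, contradiction. A monic cubic over Q with no rational root is irreducible (any nontrivial factorization would include a linear factor). Hence x^3 - 638 is the minimal polynomial of α, and in particular [Q(α):Q] = 3.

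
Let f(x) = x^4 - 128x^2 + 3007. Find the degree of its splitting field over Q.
[K : Q] = 4

Solving the quadratic in x^2: x^2 = (128 ± √(128^2 - 4·3007))/2 = (128 ± √4356)/2 = (128 ± 66)/2, giving x^2 = 31 or x^2 = 97. So f(x) = (x^2 - 31)(x^2 - 97) and the roots of f are ±√31, ±√97. Hence the splitting field is K = Q(√31, √97). Since 31 and 97 are distinct squarefree integers > 1, their product 3007 is not a perfect square, so √97 ∉ Q(√31). By the tower law [K:Q] = [Q(√31,√97):Q(√31)] · [Q(√31):Q] = 2 · 2 = 4.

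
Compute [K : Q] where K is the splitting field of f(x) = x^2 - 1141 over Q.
[K : Q] = 2

f(x) = x^2 - 1141 factors as (x - √1141)(x + √1141). The splitting field is K = Q(√1141). Since 1141 is squarefree and > 1, it is not a perfect square, so x^2 - 1141 is irreducible over Q and [Q(√1141) : Q] = 2. Hence [K : Q] = 2.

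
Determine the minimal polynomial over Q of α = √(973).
m_α(x) = x^2 - 973

α satisfies α^2 - 973 = 0, so x^2 - 973 annihilates α. Since d = 973 is squarefree and ≠ 1, it is not a perfect square in Q, so x^2 - 973 has no rational root and is therefore irreducible over Q (a degree-2 polynomial over a field is irreducible iff it has no root). Hence m_α(x) = x^2 - 973.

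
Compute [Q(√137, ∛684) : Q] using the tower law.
[Q(√137, ∛684) : Q] = 6

Let L = Q(√137, ∛684). Since Q(√137) ⊂ L and [Q(√137):Q] = 2, the tower law gives 2 | [L:Q]. Likewise Q(∛684) ⊂ L with [Q(∛684):Q] = 3 (because 684 is not a perfect cube), so 3 | [L:Q]. As gcd(2,3) = 1, [L:Q] is divisible by 6. Conversely L is generated over Q by √137 and ∛684, so [L:Q] ≤ 2·3 = 6. Therefore [Q(√137, ∛684) : Q] = 6.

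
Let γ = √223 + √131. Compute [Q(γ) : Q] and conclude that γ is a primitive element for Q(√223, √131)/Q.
[Q(γ) : Q] = 4 (equivalently, Q(γ) = Q(√223, √131))

Obviously Q(γ) ⊆ Q(√223, √131), and [Q(√223, √131):Q] = 4 (since 223, 131 are distinct squarefree integers > 1 with 29213 not a perfect square). To show equality we compute the minimal polynomial of γ. From γ = √223 + √131: γ^2 = 223 + 2√(29213) + 131 = 354 + 2√(29213), so γ^2 - 354 = 2√(29213); squaring, (γ^2 - 354)^2 = 4·29213, i.e. γ^4 - 708γ^2 + 125316 - 116852 = 0, i.e. γ^4 - 708γ^2 + 8464 = 0. So γ is a root of x^4 - 708x^2 + 8464. This polynomial is irreducible over Q: it has no rational root (each ±√223 ± √131 is irrational), and any factorization into two quadratics over Q would force √(29213) ∈ Q (pairing opposite roots) or √223, √131 ∈ Q (other pairings), all impossible. Hence [Q(γ):Q] = 4 = [Q(√223, √131):Q], so Q(γ) = Q(√223, √131).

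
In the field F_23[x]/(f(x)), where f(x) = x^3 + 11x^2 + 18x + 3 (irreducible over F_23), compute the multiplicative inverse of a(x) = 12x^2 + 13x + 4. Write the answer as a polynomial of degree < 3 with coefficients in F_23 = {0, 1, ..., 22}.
a(x)^(-1) ≡ 12x^2 + 14x + 4 (mod f(x))

Since f is irreducible over F_23, F_23[x]/(f) is a field and a(x) ≠ 0 has an inverse. Apply the extended Euclidean algorithm to f(x) and a(x) in F_23[x]: f(x) = (2x + 16)·a(x) + (9x + 8);  a(x) = (9x + 19)·(9x + 8) + (13). The last nonzero remainder is the constant 13 = gcd(f, a) in F_23. Back-substituting through the division chain expresses 13 = s(x)·a(x) + t(x)·f(x) with s(x) ≡ 18x^2 + 21x + 6 (mod f), so (18x^2 + 21x + 6)·a(x) ≡ 13 (mod f). Multiplying by 13^(-1) ≡ 16 in F_23 gives a(x)^(-1) ≡ 16·(18x^2 + 21x + 6) ≡ 12x^2 + 14x + 4 (mod f). Check: (12x^2 + 13x + 4)·(12x^2 + 14x + 4) = 6x^4 + 2x^3 + 2x^2 + 16x + 16 ≡ 1 (mod x^3 + 11x^2 + 18x + 3).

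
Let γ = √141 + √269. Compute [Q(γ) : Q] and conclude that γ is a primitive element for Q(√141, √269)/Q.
[Q(γ) : Q] = 4 (equivalently, Q(γ) = Q(√141, √269))

Obviously Q(γ) ⊆ Q(√141, √269), and [Q(√141, √269):Q] = 4 (since 141, 269 are distinct squarefree integers > 1 with 37929 not a perfect square). To show equality we compute the minimal polynomial of γ. From γ = √141 + √269: γ^2 = 141 + 2√(37929) + 269 = 410 + 2√(37929), so γ^2 - 410 = 2√(37929); squaring, (γ^2 - 410)^2 = 4·37929, i.e. γ^4 - 820γ^2 + 168100 - 151716 = 0, i.e. γ^4 - 820γ^2 + 16384 = 0. So γ is a root of x^4 - 820x^2 + 16384. This polynomial is irreducible over Q: it has no rational root (each ±√141 ± √269 is irrational), and any factorization into two quadratics over Q would force √(37929) ∈ Q (pairing opposite roots) or √141, √269 ∈ Q (other pairings), all impossible. Hence [Q(γ):Q] = 4 = [Q(√141, √269):Q], so Q(γ) = Q(√141, √269).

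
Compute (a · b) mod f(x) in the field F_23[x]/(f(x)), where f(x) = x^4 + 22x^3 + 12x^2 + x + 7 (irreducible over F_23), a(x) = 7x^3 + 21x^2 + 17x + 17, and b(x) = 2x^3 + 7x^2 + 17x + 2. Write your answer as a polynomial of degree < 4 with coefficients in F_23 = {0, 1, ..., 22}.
a · b ≡ 16x^3 + 2x^2 + 18x + 8 (mod f(x))

Multiply in F_23[x]: a(x)·b(x) = (7x^3 + 21x^2 + 17x + 17)·(2x^3 + 7x^2 + 17x + 2) = 14x^6 + 22x^5 + x^4 + 18x^3 + 13x^2 + x + 11. This has degree ≥ 4, so divide by f(x) over F_23: 14x^6 + 22x^5 + x^4 + 18x^3 + 13x^2 + x + 11 = (14x^2 + 13x + 7)·(x^4 + 22x^3 + 12x^2 + x + 7) + (16x^3 + 2x^2 + 18x + 8). Hence a·b ≡ 16x^3 + 2x^2 + 18x + 8 (mod f). (F_23[x]/(f) is a field with 23^4 = 279841 elements since f is irreducible of degree 4.)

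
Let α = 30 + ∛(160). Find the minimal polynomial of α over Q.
m_α(x) = x^3 - 90x^2 + 2700x - 27160

Set β = α - 30 = ∛(160), so β^3 = 160. Then (α - 30)^3 - 160 = 0, i.e. α is a root of g(x) = (x - 30)^3 - 160 = x^3 - 90x^2 + 2700x - 27160. Since g(x) = h(x - 30) where h(x) = x^3 - 160, and h is irreducible over Q (because 160 is not a perfect cube, so h has no rational root, and a monic cubic with no rational root is irreducible), g is also irreducible (irreducibility is preserved under the substitution x → x - 30). Hence m_α(x) = x^3 - 90x^2 + 2700x - 27160.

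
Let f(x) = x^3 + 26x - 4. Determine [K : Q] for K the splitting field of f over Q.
[K : Q] = 6

By the rational root test, any rational root of the monic integer polynomial f(x) = x^3 + 26x - 4 must be an integer dividing the constant term -4, i.e. one of ±{1, 2, 4}. Evaluating: f(1) = 23, f(-1) = -31, f(2) = 56, f(-2) = -64, f(4) = 164, f(-4) = -172; none is 0, so f has no rational root and is therefore irreducible over Q (a cubic with no linear factor over a field is irreducible). For an irreducible cubic, the Galois group is A_3 or S_3 according as the discriminant disc(f) = -4a^3 - 27b^2 = -4·(26)^3 - 27·(-4)^2 = -70736 is or is not a square in Q. Here disc(f) = -70736 is not a perfect square in Q, so the Galois group of f over Q is not contained in A_3 and must be all of S_3. The splitting field has degree |S_3| = 6 over Q, so [K : Q] = 6.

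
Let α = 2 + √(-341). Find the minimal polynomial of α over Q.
m_α(x) = x^2 - 4x + 345

From α - 2 = √(-341), squaring gives (α - 2)^2 = -341, i.e. α^2 - 4α + 4 = -341, so α^2 - 4α + 345 = 0. The discriminant of x^2 - 4x + 345 is (-4)^2 - 4·(345) = 16 - 1380 = -1364, and 4·(-341) is not a perfect square in Q since -341 is squarefree and ≠ 1. Hence x^2 - 4x + 345 is irreducible over Q and is the minimal polynomial of α.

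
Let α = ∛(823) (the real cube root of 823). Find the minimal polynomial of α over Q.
m_α(x) = x^3 - 823

α satisfies α^3 = 823, so x^3 - 823 annihilates α. By the rational root test, a rational root p/q (in lowest terms) of x^3 - 823 would satisfy p^3 = 823 q^3, forcing q = 1 and p^3 = 823; but 823 is not a perfect cube, contradiction. A monic cubic over Q with no rational root is irreducible (any nontrivial factorization would include a linear factor). Hence x^3 - 823 is the minimal polynomial of α, and in particular [Q(α):Q] = 3.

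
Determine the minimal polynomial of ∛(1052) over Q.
m_α(x) = x^3 - 1052

α satisfies α^3 = 1052, so x^3 - 1052 annihilates α. By the rational root test, a rational root p/q (in lowest terms) of x^3 - 1052 would satisfy p^3 = 1052 q^3, forcing q = 1 and p^3 = 1052; but 1052 is not a perfect cube, contradiction. A monic cubic over Q with no rational root is irreducible (any nontrivial factorization would include a linear factor). Hence x^3 - 1052 is the minimal polynomial of α, and in particular [Q(α):Q] = 3.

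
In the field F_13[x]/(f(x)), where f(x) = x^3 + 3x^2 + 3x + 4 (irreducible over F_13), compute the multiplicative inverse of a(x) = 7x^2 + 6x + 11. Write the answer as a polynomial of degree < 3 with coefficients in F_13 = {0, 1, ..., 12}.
a(x)^(-1) ≡ 8x^2 + 12 (mod f(x))

Since f is irreducible over F_13, F_13[x]/(f) is a field and a(x) ≠ 0 has an inverse. Apply the extended Euclidean algorithm to f(x) and a(x) in F_13[x]: f(x) = (2x + 8)·a(x) + (11x + 7);  a(x) = (3x + 1)·(11x + 7) + (4). The last nonzero remainder is the constant 4 = gcd(f, a) in F_13. Back-substituting through the division chain expresses 4 = s(x)·a(x) + t(x)·f(x) with s(x) ≡ 6x^2 + 9 (mod f), so (6x^2 + 9)·a(x) ≡ 4 (mod f). Multiplying by 4^(-1) ≡ 10 in F_13 gives a(x)^(-1) ≡ 10·(6x^2 + 9) ≡ 8x^2 + 12 (mod f). Check: (7x^2 + 6x + 11)·(8x^2 + 12) = 4x^4 + 9x^3 + 3x^2 + 7x + 2 ≡ 1 (mod x^3 + 3x^2 + 3x + 4).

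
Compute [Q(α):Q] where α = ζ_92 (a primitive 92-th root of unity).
[Q(α):Q] = 44

The minimal polynomial of ζ_92 over Q is the 92-th cyclotomic polynomial Φ_92(x), which is irreducible over Q and has degree φ(92) = 44. Hence [Q(α):Q] = φ(92) = 44.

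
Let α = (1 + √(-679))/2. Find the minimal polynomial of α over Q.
m_α(x) = x^2 - x + 170

From 2α - 1 = √(-679), squaring gives (2α - 1)^2 = -679, i.e. 4α^2 - 4α + 1 = -679, so α^2 - α + (1 + 679)/4 = 0. Since -679 ≡ 1 (mod 4), (1 + 679)/4 = 170 ∈ Z. The polynomial x^2 - x + 170 has discriminant 1 - 4·(170) = -679, which is not a perfect square in Q (d = -679 is squarefree and ≠ 1), so x^2 - x + 170 is irreducible over Q. It is the minimal polynomial of α.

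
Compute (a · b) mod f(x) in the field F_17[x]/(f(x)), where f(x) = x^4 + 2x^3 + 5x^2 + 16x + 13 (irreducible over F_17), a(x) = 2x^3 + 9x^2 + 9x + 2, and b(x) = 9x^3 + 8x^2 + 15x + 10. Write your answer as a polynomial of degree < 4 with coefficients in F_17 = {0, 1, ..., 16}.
a · b ≡ 16x^3 + 9x^2 + 12x + 6 (mod f(x))

Multiply in F_17[x]: a(x)·b(x) = (2x^3 + 9x^2 + 9x + 2)·(9x^3 + 8x^2 + 15x + 10) = x^6 + 12x^5 + 13x^4 + 7x^3 + 3x^2 + x + 3. This has degree ≥ 4, so divide by f(x) over F_17: x^6 + 12x^5 + 13x^4 + 7x^3 + 3x^2 + x + 3 = (x^2 + 10x + 5)·(x^4 + 2x^3 + 5x^2 + 16x + 13) + (16x^3 + 9x^2 + 12x + 6). Hence a·b ≡ 16x^3 + 9x^2 + 12x + 6 (mod f). (F_17[x]/(f) is a field with 17^4 = 83521 elements since f is irreducible of degree 4.)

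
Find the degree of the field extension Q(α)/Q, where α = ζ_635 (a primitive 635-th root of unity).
[Q(α):Q] = 504

The minimal polynomial of ζ_635 over Q is the 635-th cyclotomic polynomial Φ_635(x), which is irreducible over Q and has degree φ(635) = 504. Hence [Q(α):Q] = φ(635) = 504.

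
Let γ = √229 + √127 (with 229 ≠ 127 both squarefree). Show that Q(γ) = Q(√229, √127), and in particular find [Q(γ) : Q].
[Q(γ) : Q] = 4 (equivalently, Q(γ) = Q(√229, √127))

Obviously Q(γ) ⊆ Q(√229, √127), and [Q(√229, √127):Q] = 4 (since 229, 127 are distinct squarefree integers > 1 with 29083 not a perfect square). To show equality we compute the minimal polynomial of γ. From γ = √229 + √127: γ^2 = 229 + 2√(29083) + 127 = 356 + 2√(29083), so γ^2 - 356 = 2√(29083); squaring, (γ^2 - 356)^2 = 4·29083, i.e. γ^4 - 712γ^2 + 126736 - 116332 = 0, i.e. γ^4 - 712γ^2 + 10404 = 0. So γ is a root of x^4 - 712x^2 + 10404. This polynomial is irreducible over Q: it has no rational root (each ±√229 ± √127 is irrational), and any factorization into two quadratics over Q would force √(29083) ∈ Q (pairing opposite roots) or √229, √127 ∈ Q (other pairings), all impossible. Hence [Q(γ):Q] = 4 = [Q(√229, √127):Q], so Q(γ) = Q(√229, √127).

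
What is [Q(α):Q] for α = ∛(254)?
[Q(α):Q] = 3

The minimal polynomial of α is x^3 - 254, irreducible over Q since 254 is not a perfect cube (so x^3 - 254 has no rational root). Hence [Q(α):Q] = deg(m_α) = 3.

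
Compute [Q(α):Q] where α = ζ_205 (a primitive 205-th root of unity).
[Q(α):Q] = 160

The minimal polynomial of ζ_205 over Q is the 205-th cyclotomic polynomial Φ_205(x), which is irreducible over Q and has degree φ(205) = 160. Hence [Q(α):Q] = φ(205) = 160.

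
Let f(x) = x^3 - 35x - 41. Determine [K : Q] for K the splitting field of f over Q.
[K : Q] = 6

By the rational root test, any rational root of the monic integer polynomial f(x) = x^3 - 35x - 41 must be an integer dividing the constant term -41, i.e. one of ±{1, 41}. Evaluating: f(1) = -75, f(-1) = -7, f(41) = 67445, f(-41) = -67527; none is 0, so f has no rational root and is therefore irreducible over Q (a cubic with no linear factor over a field is irreducible). For an irreducible cubic, the Galois group is A_3 or S_3 according as the discriminant disc(f) = -4a^3 - 27b^2 = -4·(-35)^3 - 27·(-41)^2 = 126113 is or is not a square in Q. Here disc(f) = 126113 is not a perfect square in Q, so the Galois group of f over Q is not contained in A_3 and must be all of S_3. The splitting field has degree |S_3| = 6 over Q, so [K : Q] = 6.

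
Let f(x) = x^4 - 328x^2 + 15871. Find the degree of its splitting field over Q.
[K : Q] = 4

Solving the quadratic in x^2: x^2 = (328 ± √(328^2 - 4·15871))/2 = (328 ± √44100)/2 = (328 ± 210)/2, giving x^2 = 269 or x^2 = 59. So f(x) = (x^2 - 269)(x^2 - 59) and the roots of f are ±√269, ±√59. Hence the splitting field is K = Q(√269, √59). Since 269 and 59 are distinct squarefree integers > 1, their product 15871 is not a perfect square, so √59 ∉ Q(√269). By the tower law [K:Q] = [Q(√269,√59):Q(√269)] · [Q(√269):Q] = 2 · 2 = 4.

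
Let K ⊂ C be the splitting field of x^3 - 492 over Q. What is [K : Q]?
[K : Q] = 6

The roots of x^3 - 492 are ∛492, ω∛492, ω^2∛492 where ω = e^(2πi/3) is a primitive cube root of unity, so K = Q(∛492, ω). Now [Q(∛492):Q] = 3 (since 492 is not a perfect cube, x^3 - 492 is irreducible) and [Q(ω):Q] = 2. Both 2 and 3 divide [K:Q], and [K:Q] ≤ 3·2 = 6, so [K:Q] = 6. (Equivalently: Q(∛492) ⊂ R but ω ∉ R, so [K : Q(∛492)] = 2.)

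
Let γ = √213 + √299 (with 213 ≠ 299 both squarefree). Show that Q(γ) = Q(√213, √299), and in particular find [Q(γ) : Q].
[Q(γ) : Q] = 4 (equivalently, Q(γ) = Q(√213, √299))

Obviously Q(γ) ⊆ Q(√213, √299), and [Q(√213, √299):Q] = 4 (since 213, 299 are distinct squarefree integers > 1 with 63687 not a perfect square). To show equality we compute the minimal polynomial of γ. From γ = √213 + √299: γ^2 = 213 + 2√(63687) + 299 = 512 + 2√(63687), so γ^2 - 512 = 2√(63687); squaring, (γ^2 - 512)^2 = 4·63687, i.e. γ^4 - 1024γ^2 + 262144 - 254748 = 0, i.e. γ^4 - 1024γ^2 + 7396 = 0. So γ is a root of x^4 - 1024x^2 + 7396. This polynomial is irreducible over Q: it has no rational root (each ±√213 ± √299 is irrational), and any factorization into two quadratics over Q would force √(63687) ∈ Q (pairing opposite roots) or √213, √299 ∈ Q (other pairings), all impossible. Hence [Q(γ):Q] = 4 = [Q(√213, √299):Q], so Q(γ) = Q(√213, √299).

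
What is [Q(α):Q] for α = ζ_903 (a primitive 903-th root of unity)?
[Q(α):Q] = 504

The minimal polynomial of ζ_903 over Q is the 903-th cyclotomic polynomial Φ_903(x), which is irreducible over Q and has degree φ(903) = 504. Hence [Q(α):Q] = φ(903) = 504.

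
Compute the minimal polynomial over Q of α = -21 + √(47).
m_α(x) = x^2 + 42x + 394

From α + 21 = √(47), squaring gives (α + 21)^2 = 47, i.e. α^2 + 42α + 441 = 47, so α^2 + 42α + 394 = 0. The discriminant of x^2 + 42x + 394 is (42)^2 - 4·(394) = 1764 - 1576 = 188, and 4·(47) is not a perfect square in Q since 47 is squarefree and ≠ 1. Hence x^2 + 42x + 394 is irreducible over Q and is the minimal polynomial of α.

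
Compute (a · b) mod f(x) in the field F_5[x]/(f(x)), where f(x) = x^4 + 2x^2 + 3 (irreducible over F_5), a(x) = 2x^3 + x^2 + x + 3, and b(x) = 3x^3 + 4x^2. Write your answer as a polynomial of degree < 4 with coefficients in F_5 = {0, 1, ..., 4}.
a · b ≡ x^3 + 4x^2 + 2x (mod f(x))

Multiply in F_5[x]: a(x)·b(x) = (2x^3 + x^2 + x + 3)·(3x^3 + 4x^2) = x^6 + x^5 + 2x^4 + 3x^3 + 2x^2. This has degree ≥ 4, so divide by f(x) over F_5: x^6 + x^5 + 2x^4 + 3x^3 + 2x^2 = (x^2 + x)·(x^4 + 2x^2 + 3) + (x^3 + 4x^2 + 2x). Hence a·b ≡ x^3 + 4x^2 + 2x (mod f). (F_5[x]/(f) is a field with 5^4 = 625 elements since f is irreducible of degree 4.)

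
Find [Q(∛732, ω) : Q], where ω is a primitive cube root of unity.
[Q(∛732, ω) : Q] = 6

[Q(∛732):Q] = 3 (min poly x^3 - 732, irreducible since 732 is not a perfect cube). [Q(ω):Q] = 2 (min poly x^2 + x + 1). Since Q(∛732) ⊂ R and ω ∉ R, we have ω ∉ Q(∛732), so x^2 + x + 1 remains irreducible over Q(∛732) and [Q(∛732, ω) : Q(∛732)] = 2. By the tower law, [Q(∛732, ω) : Q] = 3 · 2 = 6. (In fact Q(∛732, ω) is the splitting field of x^3 - 732 over Q.)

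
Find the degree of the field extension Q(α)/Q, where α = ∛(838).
[Q(α):Q] = 3

The minimal polynomial of α is x^3 - 838, irreducible over Q since 838 is not a perfect cube (so x^3 - 838 has no rational root). Hence [Q(α):Q] = deg(m_α) = 3.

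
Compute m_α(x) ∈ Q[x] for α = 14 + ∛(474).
m_α(x) = x^3 - 42x^2 + 588x - 3218

Set β = α - 14 = ∛(474), so β^3 = 474. Then (α - 14)^3 - 474 = 0, i.e. α is a root of g(x) = (x - 14)^3 - 474 = x^3 - 42x^2 + 588x - 3218. Since g(x) = h(x - 14) where h(x) = x^3 - 474, and h is irreducible over Q (because 474 is not a perfect cube, so h has no rational root, and a monic cubic with no rational root is irreducible), g is also irreducible (irreducibility is preserved under the substitution x → x - 14). Hence m_α(x) = x^3 - 42x^2 + 588x - 3218.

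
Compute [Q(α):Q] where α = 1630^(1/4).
[Q(α):Q] = 4

α is a root of x^4 - 1630. By Eisenstein's criterion at the prime p = 2 (which divides the constant term 1630 but p^2 = 4 does not, since 1630 is squarefree), x^4 - 1630 is irreducible over Q. Hence [Q(α):Q] = 4.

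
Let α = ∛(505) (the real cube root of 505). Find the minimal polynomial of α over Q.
m_α(x) = x^3 - 505

α satisfies α^3 = 505, so x^3 - 505 annihilates α. By the rational root test, a rational root p/q (in lowest terms) of x^3 - 505 would satisfy p^3 = 505 q^3, forcing q = 1 and p^3 = 505; but 505 is not a perfect cube, contradiction. A monic cubic over Q with no rational root is irreducible (any nontrivial factorization would include a linear factor). Hence x^3 - 505 is the minimal polynomial of α, and in particular [Q(α):Q] = 3.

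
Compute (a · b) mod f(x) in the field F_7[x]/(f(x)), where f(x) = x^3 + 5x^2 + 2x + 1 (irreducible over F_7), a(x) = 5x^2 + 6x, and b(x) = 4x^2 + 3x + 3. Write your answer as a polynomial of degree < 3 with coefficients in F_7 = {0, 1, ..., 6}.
a · b ≡ 4x^2 + x + 5 (mod f(x))

Multiply in F_7[x]: a(x)·b(x) = (5x^2 + 6x)·(4x^2 + 3x + 3) = 6x^4 + 4x^3 + 5x^2 + 4x. This has degree ≥ 3, so divide by f(x) over F_7: 6x^4 + 4x^3 + 5x^2 + 4x = (6x + 2)·(x^3 + 5x^2 + 2x + 1) + (4x^2 + x + 5). Hence a·b ≡ 4x^2 + x + 5 (mod f). (F_7[x]/(f) is a field with 7^3 = 343 elements since f is irreducible of degree 3.)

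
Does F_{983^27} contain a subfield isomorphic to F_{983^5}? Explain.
No: F_{983^5} is not a subfield of F_{983^27}

F_{p^m} embeds in F_{p^n} iff m | n. Here 5 ∤ 27 (since 27 = 5·5 + 2 with remainder 2 ≠ 0), so F_{983^5} is not a subfield of F_{983^27}. Equivalently: if it were, the tower law would give 5 = [F_{983^5}:F_983] dividing [F_{983^27}:F_983] = 27, contradiction.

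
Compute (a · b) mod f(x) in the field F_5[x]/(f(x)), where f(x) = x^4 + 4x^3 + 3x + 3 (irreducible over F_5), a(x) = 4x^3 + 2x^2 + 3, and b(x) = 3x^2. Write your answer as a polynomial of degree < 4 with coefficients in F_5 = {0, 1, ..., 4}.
a · b ≡ 3x^3 + 3x^2 + 1 (mod f(x))

Multiply in F_5[x]: a(x)·b(x) = (4x^3 + 2x^2 + 3)·(3x^2) = 2x^5 + x^4 + 4x^2. This has degree ≥ 4, so divide by f(x) over F_5: 2x^5 + x^4 + 4x^2 = (2x + 3)·(x^4 + 4x^3 + 3x + 3) + (3x^3 + 3x^2 + 1). Hence a·b ≡ 3x^3 + 3x^2 + 1 (mod f). (F_5[x]/(f) is a field with 5^4 = 625 elements since f is irreducible of degree 4.)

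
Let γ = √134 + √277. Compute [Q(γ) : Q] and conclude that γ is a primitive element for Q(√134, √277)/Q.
[Q(γ) : Q] = 4 (equivalently, Q(γ) = Q(√134, √277))

Obviously Q(γ) ⊆ Q(√134, √277), and [Q(√134, √277):Q] = 4 (since 134, 277 are distinct squarefree integers > 1 with 37118 not a perfect square). To show equality we compute the minimal polynomial of γ. From γ = √134 + √277: γ^2 = 134 + 2√(37118) + 277 = 411 + 2√(37118), so γ^2 - 411 = 2√(37118); squaring, (γ^2 - 411)^2 = 4·37118, i.e. γ^4 - 822γ^2 + 168921 - 148472 = 0, i.e. γ^4 - 822γ^2 + 20449 = 0. So γ is a root of x^4 - 822x^2 + 20449. This polynomial is irreducible over Q: it has no rational root (each ±√134 ± √277 is irrational), and any factorization into two quadratics over Q would force √(37118) ∈ Q (pairing opposite roots) or √134, √277 ∈ Q (other pairings), all impossible. Hence [Q(γ):Q] = 4 = [Q(√134, √277):Q], so Q(γ) = Q(√134, √277).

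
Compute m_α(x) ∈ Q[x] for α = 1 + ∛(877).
m_α(x) = x^3 - 3x^2 + 3x - 878

Set β = α - 1 = ∛(877), so β^3 = 877. Then (α - 1)^3 - 877 = 0, i.e. α is a root of g(x) = (x - 1)^3 - 877 = x^3 - 3x^2 + 3x - 878. Since g(x) = h(x - 1) where h(x) = x^3 - 877, and h is irreducible over Q (because 877 is not a perfect cube, so h has no rational root, and a monic cubic with no rational root is irreducible), g is also irreducible (irreducibility is preserved under the substitution x → x - 1). Hence m_α(x) = x^3 - 3x^2 + 3x - 878.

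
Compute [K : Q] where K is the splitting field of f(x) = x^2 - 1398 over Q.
[K : Q] = 2

f(x) = x^2 - 1398 factors as (x - √1398)(x + √1398). The splitting field is K = Q(√1398). Since 1398 is squarefree and > 1, it is not a perfect square, so x^2 - 1398 is irreducible over Q and [Q(√1398) : Q] = 2. Hence [K : Q] = 2.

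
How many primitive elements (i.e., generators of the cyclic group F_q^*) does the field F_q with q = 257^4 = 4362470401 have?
There are φ(4362470400) = 1135411200 primitive elements

F_q^* is cyclic of order q - 1 = 4362470400. A cyclic group of order m has exactly φ(m) generators. Here m = 4362470400 = 2^10 · 3 · 5^2 · 43 · 1321, so the number of primitive elements is φ(4362470400) = 1135411200.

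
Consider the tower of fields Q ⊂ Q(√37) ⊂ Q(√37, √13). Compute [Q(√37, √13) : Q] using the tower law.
[Q(√37, √13) : Q] = 4

[Q(√37):Q] = 2 (min poly x^2 - 37, irreducible since 37 is squarefree > 1). For the top step, suppose √13 ∈ Q(√37), say √13 = c + d√37 with c, d ∈ Q. Squaring: 13 = c^2 + 37d^2 + 2cd√37. Since √37 ∉ Q this forces 2cd = 0. If d = 0 then √13 = c ∈ Q, contradicting 13 squarefree > 1. If c = 0 then 13 = 37d^2, so 37·13 = (37d)^2 is a perfect square in Q — but 37·13 = 481 is not a perfect square (since 37 and 13 are distinct squarefree integers). Contradiction. Hence √13 ∉ Q(√37), so x^2 - 13 stays irreducible over Q(√37) and [Q(√37, √13) : Q(√37)] = 2. By the tower law, [Q(√37, √13) : Q] = 2 · 2 = 4.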